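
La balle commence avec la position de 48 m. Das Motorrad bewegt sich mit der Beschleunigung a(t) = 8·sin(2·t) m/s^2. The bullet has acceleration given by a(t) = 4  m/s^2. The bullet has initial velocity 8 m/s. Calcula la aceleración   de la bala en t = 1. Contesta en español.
Usando a(t) = 4 y sustituyendo t = 1, encontramos a = 4.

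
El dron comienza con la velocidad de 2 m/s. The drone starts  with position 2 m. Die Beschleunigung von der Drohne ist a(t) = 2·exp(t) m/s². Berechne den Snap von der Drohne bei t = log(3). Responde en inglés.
We must differentiate our acceleration equation a(t) = 2·exp(t) 2 times. The derivative of acceleration gives jerk: j(t) = 2·exp(t). Taking d/dt of j(t), we find s(t) = 2·exp(t). From the given snap equation s(t) = 2·exp(t), we substitute t = log(3) to get s = 6.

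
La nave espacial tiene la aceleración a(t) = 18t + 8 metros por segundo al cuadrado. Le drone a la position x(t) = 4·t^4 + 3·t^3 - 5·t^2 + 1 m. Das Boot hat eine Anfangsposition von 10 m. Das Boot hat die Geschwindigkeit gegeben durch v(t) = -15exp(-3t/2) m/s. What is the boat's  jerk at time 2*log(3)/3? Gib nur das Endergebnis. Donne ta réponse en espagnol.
j(2*log(3)/3) = -45/4.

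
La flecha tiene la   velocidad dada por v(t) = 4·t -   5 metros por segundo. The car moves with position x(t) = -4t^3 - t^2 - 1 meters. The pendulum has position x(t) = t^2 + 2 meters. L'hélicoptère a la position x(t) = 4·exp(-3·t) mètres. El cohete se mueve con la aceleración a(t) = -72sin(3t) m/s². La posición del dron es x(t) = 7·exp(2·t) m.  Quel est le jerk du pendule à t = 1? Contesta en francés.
Pour résoudre ceci, nous devons prendre 3 dérivées de notre équation de la position x(t) = t^2 + 2. En dérivant la position, nous obtenons la vitesse: v(t) = 2·t. La dérivée de la vitesse donne l'accélération: a(t) = 2. En prenant d/dt de a(t), nous trouvons j(t) = 0. En utilisant j(t) = 0 et en substituant t = 1, nous trouvons j = 0.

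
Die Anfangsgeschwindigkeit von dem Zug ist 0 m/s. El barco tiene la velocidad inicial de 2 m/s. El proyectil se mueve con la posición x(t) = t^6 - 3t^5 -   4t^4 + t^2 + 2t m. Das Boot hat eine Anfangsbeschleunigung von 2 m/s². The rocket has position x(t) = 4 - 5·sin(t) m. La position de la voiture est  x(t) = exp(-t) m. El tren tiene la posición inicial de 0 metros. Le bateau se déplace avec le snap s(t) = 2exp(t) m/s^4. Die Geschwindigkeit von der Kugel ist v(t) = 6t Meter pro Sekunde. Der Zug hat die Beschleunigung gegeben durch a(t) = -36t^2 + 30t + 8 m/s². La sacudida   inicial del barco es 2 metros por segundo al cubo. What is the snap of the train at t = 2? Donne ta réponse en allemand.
Wir müssen unsere Gleichung für die Beschleunigung a(t) = -36·t^2 + 30·t + 8 2-mal ableiten. Mit d/dt von a(t) finden wir j(t) = 30 - 72·t. Durch Ableiten von dem Ruck erhalten wir den Snap: s(t) = -72. Mit s(t) = -72 und Einsetzen von t = 2, finden wir s = -72.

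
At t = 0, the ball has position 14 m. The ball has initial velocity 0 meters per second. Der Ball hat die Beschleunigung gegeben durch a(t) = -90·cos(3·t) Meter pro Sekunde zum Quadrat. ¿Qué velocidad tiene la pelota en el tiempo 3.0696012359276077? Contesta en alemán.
Wir müssen unsere Gleichung für die Beschleunigung a(t) = -90·cos(3·t) 1-mal integrieren. Mit ∫a(t)dt und Anwendung von v(0) = 0, finden wir v(t) = -30·sin(3·t). Mit v(t) = -30·sin(3·t) und Einsetzen von t = 3.0696012359276077, finden wir v = -6.42897447206092.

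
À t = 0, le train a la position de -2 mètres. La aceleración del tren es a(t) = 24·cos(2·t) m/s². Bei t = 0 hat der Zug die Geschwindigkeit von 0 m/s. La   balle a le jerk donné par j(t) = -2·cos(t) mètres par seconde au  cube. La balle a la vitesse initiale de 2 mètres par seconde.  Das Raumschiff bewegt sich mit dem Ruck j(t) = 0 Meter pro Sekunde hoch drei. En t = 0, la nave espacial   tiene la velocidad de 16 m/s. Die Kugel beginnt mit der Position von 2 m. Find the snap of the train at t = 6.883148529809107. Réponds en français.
Nous devons dériver notre équation de l'accélération a(t) = 24·cos(2·t) 2 fois. En dérivant l'accélération, nous obtenons le jerk: j(t) = -48·sin(2·t). En dérivant le jerk, nous obtenons le snap: s(t) = -96·cos(2·t). De l'équation du snap s(t) = -96·cos(2·t), nous substituons t = 6.883148529809107 pour obtenir s = -34.7929257014315.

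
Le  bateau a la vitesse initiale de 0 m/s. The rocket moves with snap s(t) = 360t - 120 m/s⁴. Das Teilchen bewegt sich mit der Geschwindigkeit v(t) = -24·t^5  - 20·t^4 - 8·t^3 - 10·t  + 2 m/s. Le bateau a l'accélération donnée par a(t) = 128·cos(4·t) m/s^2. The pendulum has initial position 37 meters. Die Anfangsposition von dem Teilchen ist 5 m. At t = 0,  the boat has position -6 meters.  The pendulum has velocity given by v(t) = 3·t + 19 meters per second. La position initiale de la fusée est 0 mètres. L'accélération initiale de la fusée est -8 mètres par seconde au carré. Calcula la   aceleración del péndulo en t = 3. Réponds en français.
En partant de la vitesse v(t) = 3·t + 19, nous prenons 1 dérivée. La dérivée de la vitesse donne l'accélération: a(t) = 3. De l'équation de l'accélération a(t) = 3, nous substituons t = 3 pour obtenir a = 3.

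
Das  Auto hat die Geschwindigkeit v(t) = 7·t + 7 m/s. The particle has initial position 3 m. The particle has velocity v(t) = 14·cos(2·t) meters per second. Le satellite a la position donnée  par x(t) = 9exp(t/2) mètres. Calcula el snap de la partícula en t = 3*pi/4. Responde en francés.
En partant de la vitesse v(t) = 14·cos(2·t), nous prenons 3 dérivées. En dérivant la vitesse, nous obtenons l'accélération: a(t) = -28·sin(2·t). En prenant d/dt de a(t), nous trouvons j(t) = -56·cos(2·t). La dérivée du jerk donne le snap: s(t) = 112·sin(2·t). En utilisant s(t) = 112·sin(2·t) et en substituant t = 3*pi/4, nous trouvons s = -112.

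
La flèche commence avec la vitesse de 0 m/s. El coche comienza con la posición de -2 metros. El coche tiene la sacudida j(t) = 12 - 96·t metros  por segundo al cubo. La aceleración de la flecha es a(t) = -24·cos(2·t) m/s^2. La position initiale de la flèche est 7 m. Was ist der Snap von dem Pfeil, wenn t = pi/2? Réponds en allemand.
Ausgehend von der Beschleunigung a(t) = -24·cos(2·t), nehmen wir 2 Ableitungen. Die Ableitung von der Beschleunigung ergibt den Ruck: j(t) = 48·sin(2·t). Mit d/dt von j(t) finden wir s(t) = 96·cos(2·t). Wir haben den Snap s(t) = 96·cos(2·t). Durch Einsetzen von t = pi/2: s(pi/2) = -96.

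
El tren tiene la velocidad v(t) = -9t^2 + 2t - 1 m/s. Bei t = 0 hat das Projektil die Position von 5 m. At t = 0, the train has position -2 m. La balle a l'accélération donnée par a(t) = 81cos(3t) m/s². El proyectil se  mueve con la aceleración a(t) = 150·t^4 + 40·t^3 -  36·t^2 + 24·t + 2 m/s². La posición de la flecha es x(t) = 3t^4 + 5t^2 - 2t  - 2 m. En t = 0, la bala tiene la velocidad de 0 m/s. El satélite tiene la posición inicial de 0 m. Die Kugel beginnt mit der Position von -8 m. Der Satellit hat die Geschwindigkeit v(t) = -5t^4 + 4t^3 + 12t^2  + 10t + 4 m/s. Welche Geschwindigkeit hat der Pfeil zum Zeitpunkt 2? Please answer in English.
To solve this, we need to take 1 derivative of our position equation x(t) = 3·t^4 + 5·t^2 - 2·t - 2. Taking d/dt of x(t), we find v(t) = 12·t^3 + 10·t - 2. From the given velocity equation v(t) = 12·t^3 + 10·t - 2, we substitute t = 2 to get v = 114.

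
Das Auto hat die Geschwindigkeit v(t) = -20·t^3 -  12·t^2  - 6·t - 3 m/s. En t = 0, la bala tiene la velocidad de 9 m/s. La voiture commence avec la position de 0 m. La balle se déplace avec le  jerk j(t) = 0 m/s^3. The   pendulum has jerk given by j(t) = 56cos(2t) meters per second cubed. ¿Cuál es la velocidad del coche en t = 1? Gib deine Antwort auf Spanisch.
Tenemos la velocidad v(t) = -20·t^3 - 12·t^2 - 6·t - 3. Sustituyendo t = 1: v(1) = -41.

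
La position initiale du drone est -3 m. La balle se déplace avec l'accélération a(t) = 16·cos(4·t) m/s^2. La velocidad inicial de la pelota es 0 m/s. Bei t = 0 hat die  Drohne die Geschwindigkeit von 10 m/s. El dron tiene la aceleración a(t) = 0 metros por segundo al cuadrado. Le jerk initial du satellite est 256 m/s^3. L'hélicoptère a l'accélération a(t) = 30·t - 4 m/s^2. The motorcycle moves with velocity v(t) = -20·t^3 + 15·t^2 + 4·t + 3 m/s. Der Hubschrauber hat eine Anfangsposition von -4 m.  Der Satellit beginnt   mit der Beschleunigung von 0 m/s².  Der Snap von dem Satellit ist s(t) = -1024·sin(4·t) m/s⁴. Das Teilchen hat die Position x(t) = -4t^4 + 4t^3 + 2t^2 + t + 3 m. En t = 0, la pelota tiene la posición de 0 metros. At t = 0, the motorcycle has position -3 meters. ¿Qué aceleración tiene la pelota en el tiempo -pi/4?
Tenemos la aceleración a(t) = 16·cos(4·t). Sustituyendo t = -pi/4: a(-pi/4) = -16.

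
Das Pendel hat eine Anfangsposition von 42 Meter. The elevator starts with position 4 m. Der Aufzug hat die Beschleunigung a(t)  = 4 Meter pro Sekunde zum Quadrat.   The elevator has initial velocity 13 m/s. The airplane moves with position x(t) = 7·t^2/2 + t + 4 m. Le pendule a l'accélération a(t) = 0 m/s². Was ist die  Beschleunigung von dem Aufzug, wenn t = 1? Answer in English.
From the given acceleration equation a(t) = 4, we substitute t = 1 to get a = 4.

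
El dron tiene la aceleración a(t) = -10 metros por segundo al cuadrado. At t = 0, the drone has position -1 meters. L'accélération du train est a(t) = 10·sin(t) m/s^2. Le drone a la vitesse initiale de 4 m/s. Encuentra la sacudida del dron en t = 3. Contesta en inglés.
Starting from acceleration a(t) = -10, we take 1 derivative. Differentiating acceleration, we get jerk: j(t) = 0. From the given jerk equation j(t) = 0, we substitute t = 3 to get j = 0.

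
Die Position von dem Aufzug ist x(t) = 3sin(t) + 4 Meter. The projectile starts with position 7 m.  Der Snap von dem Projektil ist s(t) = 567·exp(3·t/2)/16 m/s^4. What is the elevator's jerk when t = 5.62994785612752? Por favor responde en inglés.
We must differentiate our position equation x(t) = 3·sin(t) + 4 3 times. The derivative of position gives velocity: v(t) = 3·cos(t). Taking d/dt of v(t), we find a(t) = -3·sin(t). Differentiating acceleration, we get jerk: j(t) = -3·cos(t). From the given jerk equation j(t) = -3·cos(t), we substitute t = 5.62994785612752 to get j = -2.38236110608976.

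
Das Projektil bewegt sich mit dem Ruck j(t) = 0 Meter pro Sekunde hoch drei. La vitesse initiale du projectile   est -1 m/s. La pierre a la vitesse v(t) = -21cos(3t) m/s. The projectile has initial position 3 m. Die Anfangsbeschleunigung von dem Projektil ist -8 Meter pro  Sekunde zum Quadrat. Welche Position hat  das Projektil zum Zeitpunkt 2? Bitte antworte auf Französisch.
Nous devons trouver la primitive de notre équation du jerk j(t) = 0 3 fois. La primitive du jerk est l'accélération. En utilisant a(0) = -8, nous obtenons a(t) = -8. En intégrant l'accélération et en utilisant la condition initiale v(0) = -1, nous obtenons v(t) = -8·t - 1. La primitive de la vitesse, avec x(0) = 3, donne la position: x(t) = -4·t^2 - t + 3. Nous avons la position x(t) = -4·t^2 - t + 3. En substituant t = 2: x(2) = -15.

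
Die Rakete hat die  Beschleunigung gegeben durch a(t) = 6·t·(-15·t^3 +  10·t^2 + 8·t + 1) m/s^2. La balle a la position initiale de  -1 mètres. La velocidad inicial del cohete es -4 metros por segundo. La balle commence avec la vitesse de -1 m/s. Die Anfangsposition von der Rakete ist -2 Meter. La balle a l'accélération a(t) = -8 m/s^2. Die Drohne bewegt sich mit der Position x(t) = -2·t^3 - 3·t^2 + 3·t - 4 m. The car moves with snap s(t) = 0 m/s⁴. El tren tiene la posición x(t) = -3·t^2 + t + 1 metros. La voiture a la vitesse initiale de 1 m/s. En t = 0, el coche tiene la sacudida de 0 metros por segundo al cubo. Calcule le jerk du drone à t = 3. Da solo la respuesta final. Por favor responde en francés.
À t = 3, j = -12.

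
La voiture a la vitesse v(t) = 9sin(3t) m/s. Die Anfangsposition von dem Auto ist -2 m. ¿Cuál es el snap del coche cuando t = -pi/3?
Para resolver esto, necesitamos tomar 3 derivadas de nuestra ecuación de la velocidad v(t) = 9·sin(3·t). Derivando la velocidad, obtenemos la aceleración: a(t) = 27·cos(3·t). Tomando d/dt de a(t), encontramos j(t) = -81·sin(3·t). La derivada de la sacudida da el snap: s(t) = -243·cos(3·t). Tenemos el snap s(t) = -243·cos(3·t). Sustituyendo t = -pi/3: s(-pi/3) = 243.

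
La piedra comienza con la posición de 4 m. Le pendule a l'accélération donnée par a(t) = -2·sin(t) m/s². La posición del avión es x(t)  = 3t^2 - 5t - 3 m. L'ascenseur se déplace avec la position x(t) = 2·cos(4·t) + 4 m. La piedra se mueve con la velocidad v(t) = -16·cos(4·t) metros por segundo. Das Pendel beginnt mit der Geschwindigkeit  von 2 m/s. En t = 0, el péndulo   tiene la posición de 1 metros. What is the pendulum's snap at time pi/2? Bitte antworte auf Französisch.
En partant de l'accélération a(t) = -2·sin(t), nous prenons 2 dérivées. La dérivée de l'accélération donne le jerk: j(t) = -2·cos(t). En dérivant le jerk, nous obtenons le snap: s(t) = 2·sin(t). Nous avons le snap s(t) = 2·sin(t). En substituant t = pi/2: s(pi/2) = 2.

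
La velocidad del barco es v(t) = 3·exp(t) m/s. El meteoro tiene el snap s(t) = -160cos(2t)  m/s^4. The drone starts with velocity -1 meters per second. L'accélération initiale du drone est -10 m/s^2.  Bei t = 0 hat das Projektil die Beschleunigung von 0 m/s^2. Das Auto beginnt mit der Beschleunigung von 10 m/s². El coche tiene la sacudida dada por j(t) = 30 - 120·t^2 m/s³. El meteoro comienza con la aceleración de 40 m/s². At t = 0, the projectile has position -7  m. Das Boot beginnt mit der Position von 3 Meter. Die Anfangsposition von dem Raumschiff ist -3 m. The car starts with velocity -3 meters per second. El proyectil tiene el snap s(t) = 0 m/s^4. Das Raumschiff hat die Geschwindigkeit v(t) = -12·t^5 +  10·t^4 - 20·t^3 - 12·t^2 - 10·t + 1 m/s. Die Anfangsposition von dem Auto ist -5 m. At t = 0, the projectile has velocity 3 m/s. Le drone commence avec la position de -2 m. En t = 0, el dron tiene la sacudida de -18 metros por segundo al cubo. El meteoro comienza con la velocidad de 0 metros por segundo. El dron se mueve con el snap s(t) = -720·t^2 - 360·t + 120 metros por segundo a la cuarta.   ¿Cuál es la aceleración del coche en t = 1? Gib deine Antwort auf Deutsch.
Ausgehend von dem Ruck j(t) = 30 - 120·t^2, nehmen wir 1 Stammfunktion. Das Integral von dem Ruck ist die Beschleunigung. Mit a(0) = 10 erhalten wir a(t) = -40·t^3 + 30·t + 10. Wir haben die Beschleunigung a(t) = -40·t^3 + 30·t + 10. Durch Einsetzen von t = 1: a(1) = 0.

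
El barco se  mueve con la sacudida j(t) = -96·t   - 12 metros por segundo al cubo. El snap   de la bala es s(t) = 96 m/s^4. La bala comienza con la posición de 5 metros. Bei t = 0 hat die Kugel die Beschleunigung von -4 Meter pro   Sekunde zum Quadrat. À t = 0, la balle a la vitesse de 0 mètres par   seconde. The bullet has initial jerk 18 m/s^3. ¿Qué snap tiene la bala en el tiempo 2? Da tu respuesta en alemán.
Wir haben den Snap s(t) = 96. Durch Einsetzen von t = 2: s(2) = 96.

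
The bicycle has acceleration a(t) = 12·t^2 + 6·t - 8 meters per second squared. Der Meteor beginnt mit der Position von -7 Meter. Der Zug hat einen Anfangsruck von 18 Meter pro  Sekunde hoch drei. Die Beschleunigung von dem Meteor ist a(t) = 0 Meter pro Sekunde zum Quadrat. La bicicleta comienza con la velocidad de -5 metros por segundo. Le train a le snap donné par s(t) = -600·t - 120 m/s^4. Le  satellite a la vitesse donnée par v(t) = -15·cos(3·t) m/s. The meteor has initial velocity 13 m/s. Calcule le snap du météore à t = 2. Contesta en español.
Para resolver esto, necesitamos tomar 2 derivadas de nuestra ecuación de la aceleración a(t) = 0. Derivando la aceleración, obtenemos la sacudida: j(t) = 0. La derivada de la sacudida da el snap: s(t) = 0. Usando s(t) = 0 y sustituyendo t = 2, encontramos s = 0.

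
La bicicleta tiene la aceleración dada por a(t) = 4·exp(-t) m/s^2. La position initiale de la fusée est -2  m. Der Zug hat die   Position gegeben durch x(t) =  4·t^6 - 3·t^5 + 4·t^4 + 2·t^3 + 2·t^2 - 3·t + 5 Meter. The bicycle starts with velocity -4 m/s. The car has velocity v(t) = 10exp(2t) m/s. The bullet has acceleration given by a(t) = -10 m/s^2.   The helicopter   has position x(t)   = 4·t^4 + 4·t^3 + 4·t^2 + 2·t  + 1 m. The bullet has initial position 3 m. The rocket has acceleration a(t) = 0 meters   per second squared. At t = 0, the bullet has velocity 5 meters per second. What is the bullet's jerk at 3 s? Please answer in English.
We must differentiate our acceleration equation a(t) = -10 1 time. Taking d/dt of a(t), we find j(t) = 0. Using j(t) = 0 and substituting t = 3, we find j = 0.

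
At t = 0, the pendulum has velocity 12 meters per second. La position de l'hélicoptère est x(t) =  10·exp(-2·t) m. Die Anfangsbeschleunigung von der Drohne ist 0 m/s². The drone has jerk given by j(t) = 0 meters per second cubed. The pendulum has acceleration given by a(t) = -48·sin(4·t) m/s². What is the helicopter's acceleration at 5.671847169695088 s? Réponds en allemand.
Um dies zu lösen, müssen wir 2 Ableitungen unserer Gleichung für die Position x(t) = 10·exp(-2·t) nehmen. Die Ableitung von der Position ergibt die Geschwindigkeit: v(t) = -20·exp(-2·t). Durch Ableiten von der Geschwindigkeit erhalten wir die Beschleunigung: a(t) = 40·exp(-2·t). Wir haben die Beschleunigung a(t) = 40·exp(-2·t). Durch Einsetzen von t = 5.671847169695088: a(5.671847169695088) = 0.000473757540403058.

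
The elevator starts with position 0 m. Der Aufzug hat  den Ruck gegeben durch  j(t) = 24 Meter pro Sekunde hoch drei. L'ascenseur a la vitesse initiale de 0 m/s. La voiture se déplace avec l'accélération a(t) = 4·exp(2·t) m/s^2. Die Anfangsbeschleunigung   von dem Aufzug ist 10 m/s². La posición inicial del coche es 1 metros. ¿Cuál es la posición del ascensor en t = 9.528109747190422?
Partiendo de la sacudida j(t) = 24, tomamos 3 integrales. Tomando ∫j(t)dt y aplicando a(0) = 10, encontramos a(t) = 24·t + 10. Tomando ∫a(t)dt y aplicando v(0) = 0, encontramos v(t) = 2·t·(6·t + 5). Tomando ∫v(t)dt y aplicando x(0) = 0, encontramos x(t) = 4·t^3 + 5·t^2. Usando x(t) = 4·t^3 + 5·t^2 y sustituyendo t = 9.528109747190422, encontramos x = 3913.95739982344.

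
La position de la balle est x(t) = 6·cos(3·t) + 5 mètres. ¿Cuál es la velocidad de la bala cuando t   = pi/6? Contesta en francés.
En partant de la position x(t) = 6·cos(3·t) + 5, nous prenons 1 dérivée. La dérivée de la position donne la vitesse: v(t) = -18·sin(3·t). Nous avons la vitesse v(t) = -18·sin(3·t). En substituant t = pi/6: v(pi/6) = -18.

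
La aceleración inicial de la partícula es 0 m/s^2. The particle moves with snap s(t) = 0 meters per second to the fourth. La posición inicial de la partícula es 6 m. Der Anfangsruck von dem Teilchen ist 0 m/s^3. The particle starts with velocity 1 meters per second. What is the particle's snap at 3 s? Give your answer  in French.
Nous avons le snap s(t) = 0. En substituant t = 3: s(3) = 0.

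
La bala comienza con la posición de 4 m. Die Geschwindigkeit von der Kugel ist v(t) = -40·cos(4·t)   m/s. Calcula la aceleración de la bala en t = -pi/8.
Debemos derivar nuestra ecuación de la velocidad v(t) = -40·cos(4·t) 1 vez. La derivada de la velocidad da la aceleración: a(t) = 160·sin(4·t). Tenemos la aceleración a(t) = 160·sin(4·t). Sustituyendo t = -pi/8: a(-pi/8) = -160.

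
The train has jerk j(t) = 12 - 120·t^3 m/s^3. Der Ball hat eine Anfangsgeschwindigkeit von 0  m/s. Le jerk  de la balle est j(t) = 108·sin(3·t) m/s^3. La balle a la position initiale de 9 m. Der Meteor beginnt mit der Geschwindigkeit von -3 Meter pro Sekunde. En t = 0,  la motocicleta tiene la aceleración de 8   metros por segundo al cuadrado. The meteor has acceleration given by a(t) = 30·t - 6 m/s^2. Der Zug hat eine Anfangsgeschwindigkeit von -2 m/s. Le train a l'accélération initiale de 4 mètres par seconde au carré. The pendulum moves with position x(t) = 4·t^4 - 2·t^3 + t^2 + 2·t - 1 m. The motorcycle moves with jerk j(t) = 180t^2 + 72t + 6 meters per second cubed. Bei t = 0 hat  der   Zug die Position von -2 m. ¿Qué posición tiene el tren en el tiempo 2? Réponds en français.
Nous devons intégrer notre équation du jerk j(t) = 12 - 120·t^3 3 fois. En prenant ∫j(t)dt et en appliquant a(0) = 4, nous trouvons a(t) = -30·t^4 + 12·t + 4. L'intégrale de l'accélération, avec v(0) = -2, donne la vitesse: v(t) = -6·t^5 + 6·t^2 + 4·t - 2. La primitive de la vitesse est la position. En utilisant x(0) = -2, nous obtenons x(t) = -t^6 + 2·t^3 + 2·t^2 - 2·t - 2. Nous avons la position x(t) = -t^6 + 2·t^3 + 2·t^2 - 2·t - 2. En substituant t = 2: x(2) = -46.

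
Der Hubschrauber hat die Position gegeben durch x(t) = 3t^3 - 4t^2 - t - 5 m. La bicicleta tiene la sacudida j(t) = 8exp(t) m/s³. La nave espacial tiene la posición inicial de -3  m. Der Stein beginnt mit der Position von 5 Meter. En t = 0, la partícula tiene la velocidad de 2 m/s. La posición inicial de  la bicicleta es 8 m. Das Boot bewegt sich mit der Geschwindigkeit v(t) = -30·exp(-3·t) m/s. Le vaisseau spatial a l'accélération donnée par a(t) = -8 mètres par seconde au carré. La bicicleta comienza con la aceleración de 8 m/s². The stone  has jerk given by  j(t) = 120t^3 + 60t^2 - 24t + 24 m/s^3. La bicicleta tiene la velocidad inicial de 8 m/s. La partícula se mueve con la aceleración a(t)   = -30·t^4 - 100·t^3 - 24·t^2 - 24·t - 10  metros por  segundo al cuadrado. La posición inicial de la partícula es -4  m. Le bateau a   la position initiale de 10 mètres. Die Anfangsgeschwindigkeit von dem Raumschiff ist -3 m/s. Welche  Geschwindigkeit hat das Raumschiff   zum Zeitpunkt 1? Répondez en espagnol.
Debemos encontrar la integral de nuestra ecuación de la aceleración a(t) = -8 1 vez. Tomando ∫a(t)dt y aplicando v(0) = -3, encontramos v(t) = -8·t - 3. Tenemos la velocidad v(t) = -8·t - 3. Sustituyendo t = 1: v(1) = -11.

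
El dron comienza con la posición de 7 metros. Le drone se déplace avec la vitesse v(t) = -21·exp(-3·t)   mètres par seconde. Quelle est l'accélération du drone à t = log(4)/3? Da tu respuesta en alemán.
Ausgehend von der Geschwindigkeit v(t) = -21·exp(-3·t), nehmen wir 1 Ableitung. Durch Ableiten von der Geschwindigkeit erhalten wir die Beschleunigung: a(t) = 63·exp(-3·t). Aus der Gleichung für die Beschleunigung a(t) = 63·exp(-3·t), setzen wir t = log(4)/3 ein und erhalten a = 63/4.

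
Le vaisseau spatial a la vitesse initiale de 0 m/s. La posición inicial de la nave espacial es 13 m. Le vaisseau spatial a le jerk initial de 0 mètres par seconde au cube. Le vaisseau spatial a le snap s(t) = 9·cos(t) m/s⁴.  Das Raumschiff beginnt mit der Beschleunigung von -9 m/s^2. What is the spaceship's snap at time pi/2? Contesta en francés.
Nous avons le snap s(t) = 9·cos(t). En substituant t = pi/2: s(pi/2) = 0.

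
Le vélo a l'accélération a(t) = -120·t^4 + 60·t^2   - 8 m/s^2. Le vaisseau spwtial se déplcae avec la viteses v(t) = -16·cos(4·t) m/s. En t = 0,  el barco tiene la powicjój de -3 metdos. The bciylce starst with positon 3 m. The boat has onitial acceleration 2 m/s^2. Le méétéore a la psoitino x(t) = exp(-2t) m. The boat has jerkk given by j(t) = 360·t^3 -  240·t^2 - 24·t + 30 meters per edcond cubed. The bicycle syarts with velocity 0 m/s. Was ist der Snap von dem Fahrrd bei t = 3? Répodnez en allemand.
Wir müssen unsere Gleichung für die Beschleunigung a(t) = -120·t^4 + 60·t^2 - 8 2-mal ableiten. Durch Ableiten von der Beschleunigung erhalten wir den Ruck: j(t) = -480·t^3 + 120·t. Die Ableitung von dem Ruck ergibt den Snap: s(t) = 120 - 1440·t^2. Wir haben den Snap s(t) = 120 - 1440·t^2. Durch Einsetzen von t = 3: s(3) = -12840.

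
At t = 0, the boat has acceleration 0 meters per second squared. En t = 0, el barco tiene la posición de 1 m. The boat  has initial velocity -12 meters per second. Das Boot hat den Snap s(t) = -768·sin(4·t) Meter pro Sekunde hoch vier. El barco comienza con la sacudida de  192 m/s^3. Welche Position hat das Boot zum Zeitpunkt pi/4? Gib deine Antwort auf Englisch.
We must find the antiderivative of our snap equation s(t) = -768·sin(4·t) 4 times. The antiderivative of snap, with j(0) = 192, gives jerk: j(t) = 192·cos(4·t). The integral of jerk is acceleration. Using a(0) = 0, we get a(t) = 48·sin(4·t). The antiderivative of acceleration is velocity. Using v(0) = -12, we get v(t) = -12·cos(4·t). Taking ∫v(t)dt and applying x(0) = 1, we find x(t) = 1 - 3·sin(4·t). From the given position equation x(t) = 1 - 3·sin(4·t), we substitute t = pi/4 to get x = 1.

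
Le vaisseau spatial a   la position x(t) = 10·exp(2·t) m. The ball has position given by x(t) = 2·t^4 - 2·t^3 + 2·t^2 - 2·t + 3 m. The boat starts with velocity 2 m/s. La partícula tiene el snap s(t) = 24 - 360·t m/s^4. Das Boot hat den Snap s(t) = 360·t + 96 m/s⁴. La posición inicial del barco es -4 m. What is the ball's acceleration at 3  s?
Starting from position x(t) = 2·t^4 - 2·t^3 + 2·t^2 - 2·t + 3, we take 2 derivatives. The derivative of position gives velocity: v(t) = 8·t^3 - 6·t^2 + 4·t - 2. Taking d/dt of v(t), we find a(t) = 24·t^2 - 12·t + 4. From the given acceleration equation a(t) = 24·t^2 - 12·t + 4, we substitute t = 3 to get a = 184.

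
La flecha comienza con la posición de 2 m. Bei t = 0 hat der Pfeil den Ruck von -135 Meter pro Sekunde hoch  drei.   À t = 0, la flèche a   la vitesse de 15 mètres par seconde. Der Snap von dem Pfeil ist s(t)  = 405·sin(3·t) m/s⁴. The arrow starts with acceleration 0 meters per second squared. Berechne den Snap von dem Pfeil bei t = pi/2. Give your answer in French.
Nous avons le snap s(t) = 405·sin(3·t). En substituant t = pi/2: s(pi/2) = -405.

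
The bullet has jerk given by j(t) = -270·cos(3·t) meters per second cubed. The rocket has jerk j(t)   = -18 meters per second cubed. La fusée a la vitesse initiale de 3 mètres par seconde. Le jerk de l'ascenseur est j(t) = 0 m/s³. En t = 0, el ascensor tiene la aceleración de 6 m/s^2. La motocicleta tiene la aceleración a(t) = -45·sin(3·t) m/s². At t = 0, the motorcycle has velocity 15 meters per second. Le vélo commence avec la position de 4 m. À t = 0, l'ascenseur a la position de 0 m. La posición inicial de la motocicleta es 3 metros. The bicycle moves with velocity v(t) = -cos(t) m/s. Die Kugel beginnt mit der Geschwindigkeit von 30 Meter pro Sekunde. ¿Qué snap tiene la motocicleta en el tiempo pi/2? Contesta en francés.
Nous devons dériver notre équation de l'accélération a(t) = -45·sin(3·t) 2 fois. En prenant d/dt de a(t), nous trouvons j(t) = -135·cos(3·t). En dérivant le jerk, nous obtenons le snap: s(t) = 405·sin(3·t). Nous avons le snap s(t) = 405·sin(3·t). En substituant t = pi/2: s(pi/2) = -405.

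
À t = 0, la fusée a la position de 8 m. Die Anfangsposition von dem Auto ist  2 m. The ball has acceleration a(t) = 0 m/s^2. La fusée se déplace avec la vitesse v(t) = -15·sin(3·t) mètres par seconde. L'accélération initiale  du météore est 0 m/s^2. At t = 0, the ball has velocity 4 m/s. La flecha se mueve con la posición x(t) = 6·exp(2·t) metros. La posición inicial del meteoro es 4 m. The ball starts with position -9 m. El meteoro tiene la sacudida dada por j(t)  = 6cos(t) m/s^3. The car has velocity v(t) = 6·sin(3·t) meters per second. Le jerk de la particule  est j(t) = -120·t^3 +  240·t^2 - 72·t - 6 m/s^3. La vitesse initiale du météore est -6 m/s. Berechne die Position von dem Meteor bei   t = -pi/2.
Wir müssen unsere Gleichung für den Ruck j(t) = 6·cos(t) 3-mal integrieren. Durch Integration von dem Ruck und Verwendung der Anfangsbedingung a(0) = 0, erhalten wir a(t) = 6·sin(t). Mit ∫a(t)dt und Anwendung von v(0) = -6, finden wir v(t) = -6·cos(t). Mit ∫v(t)dt und Anwendung von x(0) = 4, finden wir x(t) = 4 - 6·sin(t). Wir haben die Position x(t) = 4 - 6·sin(t). Durch Einsetzen von t = -pi/2: x(-pi/2) = 10.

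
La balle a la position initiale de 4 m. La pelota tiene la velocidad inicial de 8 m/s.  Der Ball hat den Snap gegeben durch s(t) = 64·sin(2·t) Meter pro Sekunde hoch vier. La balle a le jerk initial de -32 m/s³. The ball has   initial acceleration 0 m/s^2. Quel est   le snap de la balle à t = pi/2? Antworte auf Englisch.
From the given snap equation s(t) = 64·sin(2·t), we substitute t = pi/2 to get s = 0.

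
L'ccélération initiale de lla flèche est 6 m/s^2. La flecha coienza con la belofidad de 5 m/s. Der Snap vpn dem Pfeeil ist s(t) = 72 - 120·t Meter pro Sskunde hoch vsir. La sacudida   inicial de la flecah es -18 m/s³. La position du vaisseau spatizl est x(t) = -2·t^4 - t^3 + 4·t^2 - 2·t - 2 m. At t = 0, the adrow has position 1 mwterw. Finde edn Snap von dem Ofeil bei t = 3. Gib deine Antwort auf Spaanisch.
Tenemos el snap s(t) = 72 - 120·t. Sustituyendo t = 3: s(3) = -288.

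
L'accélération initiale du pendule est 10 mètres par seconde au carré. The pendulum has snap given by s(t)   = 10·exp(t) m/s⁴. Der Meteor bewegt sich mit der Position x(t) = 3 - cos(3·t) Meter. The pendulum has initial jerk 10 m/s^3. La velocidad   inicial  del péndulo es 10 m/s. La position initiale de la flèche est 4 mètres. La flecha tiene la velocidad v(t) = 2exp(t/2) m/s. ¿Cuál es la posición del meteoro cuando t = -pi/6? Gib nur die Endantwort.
En t = -pi/6, x = 3.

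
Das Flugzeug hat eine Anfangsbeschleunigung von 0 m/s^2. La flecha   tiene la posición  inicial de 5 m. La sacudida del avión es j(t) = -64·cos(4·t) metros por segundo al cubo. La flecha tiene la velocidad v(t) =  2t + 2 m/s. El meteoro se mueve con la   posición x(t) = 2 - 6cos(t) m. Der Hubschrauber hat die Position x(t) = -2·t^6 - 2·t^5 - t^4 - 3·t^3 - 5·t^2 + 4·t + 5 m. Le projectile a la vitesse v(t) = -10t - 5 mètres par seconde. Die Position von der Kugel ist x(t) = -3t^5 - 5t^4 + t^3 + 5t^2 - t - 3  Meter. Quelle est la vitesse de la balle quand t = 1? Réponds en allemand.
Um dies zu lösen, müssen wir 1 Ableitung unserer Gleichung für die Position x(t) = -3·t^5 - 5·t^4 + t^3 + 5·t^2 - t - 3 nehmen. Durch Ableiten von der Position erhalten wir die Geschwindigkeit: v(t) = -15·t^4 - 20·t^3 + 3·t^2 + 10·t - 1. Wir haben die Geschwindigkeit v(t) = -15·t^4 - 20·t^3 + 3·t^2 + 10·t - 1. Durch Einsetzen von t = 1: v(1) = -23.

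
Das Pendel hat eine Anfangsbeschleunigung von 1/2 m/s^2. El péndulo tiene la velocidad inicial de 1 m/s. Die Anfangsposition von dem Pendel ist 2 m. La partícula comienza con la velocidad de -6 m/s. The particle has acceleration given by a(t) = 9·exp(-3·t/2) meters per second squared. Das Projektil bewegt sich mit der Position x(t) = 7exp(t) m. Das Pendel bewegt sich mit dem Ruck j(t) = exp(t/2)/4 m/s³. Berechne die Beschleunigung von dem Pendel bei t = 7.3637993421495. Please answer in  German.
Ausgehend von dem Ruck j(t) = exp(t/2)/4, nehmen wir 1 Stammfunktion. Das Integral von dem Ruck ist die Beschleunigung. Mit a(0) = 1/2 erhalten wir a(t) = exp(t/2)/2. Aus der Gleichung für die Beschleunigung a(t) = exp(t/2)/2, setzen wir t = 7.3637993421495 ein und erhalten a = 19.8608903814485.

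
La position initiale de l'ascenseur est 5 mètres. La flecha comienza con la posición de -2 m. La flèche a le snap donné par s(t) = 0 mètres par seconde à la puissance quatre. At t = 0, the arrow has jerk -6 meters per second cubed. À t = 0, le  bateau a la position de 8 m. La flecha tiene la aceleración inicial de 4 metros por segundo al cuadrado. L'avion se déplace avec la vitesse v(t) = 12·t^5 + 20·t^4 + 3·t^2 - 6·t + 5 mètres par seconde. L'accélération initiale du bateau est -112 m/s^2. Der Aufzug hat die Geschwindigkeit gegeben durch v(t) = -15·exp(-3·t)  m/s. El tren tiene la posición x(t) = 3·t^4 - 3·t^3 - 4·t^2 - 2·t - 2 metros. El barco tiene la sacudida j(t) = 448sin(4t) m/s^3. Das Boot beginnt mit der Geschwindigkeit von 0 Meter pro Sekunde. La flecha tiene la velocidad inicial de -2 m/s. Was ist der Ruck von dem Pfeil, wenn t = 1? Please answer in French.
En partant du snap s(t) = 0, nous prenons 1 primitive. La primitive du snap est le jerk. En utilisant j(0) = -6, nous obtenons j(t) = -6. En utilisant j(t) = -6 et en substituant t = 1, nous trouvons j = -6.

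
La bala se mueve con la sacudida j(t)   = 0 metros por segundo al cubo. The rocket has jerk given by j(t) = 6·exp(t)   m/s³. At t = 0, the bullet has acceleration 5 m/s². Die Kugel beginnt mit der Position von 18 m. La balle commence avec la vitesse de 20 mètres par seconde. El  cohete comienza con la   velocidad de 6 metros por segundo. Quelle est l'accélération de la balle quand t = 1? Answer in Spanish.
Partiendo de la sacudida j(t) = 0, tomamos 1 antiderivada. La antiderivada de la sacudida es la aceleración. Usando a(0) = 5, obtenemos a(t) = 5. Usando a(t) = 5 y sustituyendo t = 1, encontramos a = 5.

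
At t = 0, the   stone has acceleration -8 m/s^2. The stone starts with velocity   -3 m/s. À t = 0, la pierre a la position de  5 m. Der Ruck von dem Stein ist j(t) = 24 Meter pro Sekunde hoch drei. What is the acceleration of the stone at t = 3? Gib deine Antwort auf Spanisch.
Necesitamos integrar nuestra ecuación de la sacudida j(t) = 24 1 vez. La antiderivada de la sacudida es la aceleración. Usando a(0) = -8, obtenemos a(t) = 24·t - 8. Tenemos la aceleración a(t) = 24·t - 8. Sustituyendo t = 3: a(3) = 64.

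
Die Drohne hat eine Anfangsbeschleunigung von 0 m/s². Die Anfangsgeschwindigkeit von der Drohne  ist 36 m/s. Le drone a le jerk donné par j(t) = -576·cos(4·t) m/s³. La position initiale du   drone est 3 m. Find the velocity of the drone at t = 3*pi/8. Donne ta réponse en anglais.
We must find the integral of our jerk equation j(t) = -576·cos(4·t) 2 times. The antiderivative of jerk, with a(0) = 0, gives acceleration: a(t) = -144·sin(4·t). The integral of acceleration, with v(0) = 36, gives velocity: v(t) = 36·cos(4·t). From the given velocity equation v(t) = 36·cos(4·t), we substitute t = 3*pi/8 to get v = 0.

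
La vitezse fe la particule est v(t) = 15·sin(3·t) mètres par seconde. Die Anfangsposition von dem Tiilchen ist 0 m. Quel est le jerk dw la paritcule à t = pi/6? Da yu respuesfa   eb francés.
En partant de la vitesse v(t) = 15·sin(3·t), nous prenons 2 dérivées. En dérivant la vitesse, nous obtenons l'accélération: a(t) = 45·cos(3·t). La dérivée de l'accélération donne le jerk: j(t) = -135·sin(3·t). De l'équation du jerk j(t) = -135·sin(3·t), nous substituons t = pi/6 pour obtenir j = -135.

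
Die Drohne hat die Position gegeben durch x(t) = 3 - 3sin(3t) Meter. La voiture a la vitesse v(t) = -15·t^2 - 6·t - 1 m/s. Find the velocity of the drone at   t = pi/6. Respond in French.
Nous devons dériver notre équation de la position x(t) = 3 - 3·sin(3·t) 1 fois. La dérivée de la position donne la vitesse: v(t) = -9·cos(3·t). De l'équation de la vitesse v(t) = -9·cos(3·t), nous substituons t = pi/6 pour obtenir v = 0.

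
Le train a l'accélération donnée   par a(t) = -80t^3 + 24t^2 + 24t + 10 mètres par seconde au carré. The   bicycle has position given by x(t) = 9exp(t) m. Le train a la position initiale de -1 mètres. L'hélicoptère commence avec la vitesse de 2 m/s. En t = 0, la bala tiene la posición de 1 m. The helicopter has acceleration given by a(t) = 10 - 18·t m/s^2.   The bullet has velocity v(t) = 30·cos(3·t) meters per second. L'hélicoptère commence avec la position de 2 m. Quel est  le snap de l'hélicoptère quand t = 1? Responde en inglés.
Starting from acceleration a(t) = 10 - 18·t, we take 2 derivatives. Taking d/dt of a(t), we find j(t) = -18. Taking d/dt of j(t), we find s(t) = 0. Using s(t) = 0 and substituting t = 1, we find s = 0.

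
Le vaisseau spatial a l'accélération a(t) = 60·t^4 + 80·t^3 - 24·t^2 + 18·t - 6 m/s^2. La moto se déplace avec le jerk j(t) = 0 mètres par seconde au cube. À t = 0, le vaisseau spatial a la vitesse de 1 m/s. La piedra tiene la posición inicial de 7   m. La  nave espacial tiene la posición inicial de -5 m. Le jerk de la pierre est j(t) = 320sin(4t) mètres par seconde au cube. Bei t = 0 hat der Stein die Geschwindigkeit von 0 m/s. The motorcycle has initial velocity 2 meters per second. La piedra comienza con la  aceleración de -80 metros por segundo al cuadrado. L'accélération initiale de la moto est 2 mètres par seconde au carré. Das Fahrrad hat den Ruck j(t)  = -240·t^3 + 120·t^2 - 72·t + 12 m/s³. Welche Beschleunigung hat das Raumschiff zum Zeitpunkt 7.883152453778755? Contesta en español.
De la ecuación de la aceleración a(t) = 60·t^4 + 80·t^3 - 24·t^2 + 18·t - 6, sustituimos t = 7.883152453778755 para obtener a = 269549.041788567.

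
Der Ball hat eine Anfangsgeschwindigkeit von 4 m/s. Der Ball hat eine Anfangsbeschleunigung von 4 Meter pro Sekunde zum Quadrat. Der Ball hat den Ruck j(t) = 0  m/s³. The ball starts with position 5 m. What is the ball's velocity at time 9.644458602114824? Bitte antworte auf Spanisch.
Necesitamos integrar nuestra ecuación de la sacudida j(t) = 0 2 veces. La integral de la sacudida es la aceleración. Usando a(0) = 4, obtenemos a(t) = 4. Integrando la aceleración y usando la condición inicial v(0) = 4, obtenemos v(t) = 4·t + 4. De la ecuación de la velocidad v(t) = 4·t + 4, sustituimos t = 9.644458602114824 para obtener v = 42.5778344084593.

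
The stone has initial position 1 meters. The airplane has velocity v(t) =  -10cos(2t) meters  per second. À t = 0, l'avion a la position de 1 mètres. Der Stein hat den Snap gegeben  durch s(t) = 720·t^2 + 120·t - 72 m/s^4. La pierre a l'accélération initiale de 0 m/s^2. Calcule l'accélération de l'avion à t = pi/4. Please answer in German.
Um dies zu lösen, müssen wir 1 Ableitung unserer Gleichung für die Geschwindigkeit v(t) = -10·cos(2·t) nehmen. Mit d/dt von v(t) finden wir a(t) = 20·sin(2·t). Wir haben die Beschleunigung a(t) = 20·sin(2·t). Durch Einsetzen von t = pi/4: a(pi/4) = 20.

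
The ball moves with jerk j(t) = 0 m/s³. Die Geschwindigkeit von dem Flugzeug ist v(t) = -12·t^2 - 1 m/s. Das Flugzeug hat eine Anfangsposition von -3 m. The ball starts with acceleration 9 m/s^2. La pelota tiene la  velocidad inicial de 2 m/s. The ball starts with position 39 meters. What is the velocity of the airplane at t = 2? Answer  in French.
De l'équation de la vitesse v(t) = -12·t^2 - 1, nous substituons t = 2 pour obtenir v = -49.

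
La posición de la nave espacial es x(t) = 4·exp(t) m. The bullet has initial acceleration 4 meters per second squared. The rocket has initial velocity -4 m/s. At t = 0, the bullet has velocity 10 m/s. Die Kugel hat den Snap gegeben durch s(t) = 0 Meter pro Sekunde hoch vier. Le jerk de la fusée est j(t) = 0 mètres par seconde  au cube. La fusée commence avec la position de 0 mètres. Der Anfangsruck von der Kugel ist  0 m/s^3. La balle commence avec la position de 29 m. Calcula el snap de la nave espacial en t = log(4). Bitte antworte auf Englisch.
Starting from position x(t) = 4·exp(t), we take 4 derivatives. Taking d/dt of x(t), we find v(t) = 4·exp(t). Differentiating velocity, we get acceleration: a(t) = 4·exp(t). The derivative of acceleration gives jerk: j(t) = 4·exp(t). The derivative of jerk gives snap: s(t) = 4·exp(t). From the given snap equation s(t) = 4·exp(t), we substitute t = log(4) to get s = 16.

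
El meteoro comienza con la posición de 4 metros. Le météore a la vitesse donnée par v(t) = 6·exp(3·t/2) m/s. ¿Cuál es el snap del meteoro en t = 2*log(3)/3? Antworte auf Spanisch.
Debemos derivar nuestra ecuación de la velocidad v(t) = 6·exp(3·t/2) 3 veces. La derivada de la velocidad da la aceleración: a(t) = 9·exp(3·t/2). Derivando la aceleración, obtenemos la sacudida: j(t) = 27·exp(3·t/2)/2. La derivada de la sacudida da el snap: s(t) = 81·exp(3·t/2)/4. Usando s(t) = 81·exp(3·t/2)/4 y sustituyendo t = 2*log(3)/3, encontramos s = 243/4.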